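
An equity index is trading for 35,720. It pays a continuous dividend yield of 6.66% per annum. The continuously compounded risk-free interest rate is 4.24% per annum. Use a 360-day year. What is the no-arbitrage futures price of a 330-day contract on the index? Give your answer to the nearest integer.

34,936

F = S·e^((r − q)T) = 35720 · e^((0.0424 − 0.0666) × 330/360)
= 35720 · e^-0.022183 = 35720 × 0.978061
F = 34,936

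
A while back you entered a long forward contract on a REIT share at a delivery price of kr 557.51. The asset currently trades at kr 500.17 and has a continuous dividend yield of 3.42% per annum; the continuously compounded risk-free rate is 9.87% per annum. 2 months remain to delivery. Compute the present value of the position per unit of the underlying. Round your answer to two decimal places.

-kr 51.09

Current fair forward for the remaining 2 months: F = S·e^((r − q)·T), (r − q) = 0.0987 − 0.0342 = 0.0645
F = 500.17 · e^(0.0645 × 2/12) = 500.17 × 1.010808 = 505.5758
Value of long forward = (F − K)·e^(−rT) = (505.5758 − 557.51) · e^(−0.0987·2/12)
= -51.9342 × 0.983685 = -51.09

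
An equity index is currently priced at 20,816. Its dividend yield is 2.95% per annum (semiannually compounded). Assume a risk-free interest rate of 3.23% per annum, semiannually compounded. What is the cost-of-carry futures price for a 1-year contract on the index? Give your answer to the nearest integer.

20,873

F = S · (1+r/2)^(2T) / (1+q/2)^(2T)
= 20816 × 1.032561 / 1.029718 = 20816 × 1.002761
F = 20,873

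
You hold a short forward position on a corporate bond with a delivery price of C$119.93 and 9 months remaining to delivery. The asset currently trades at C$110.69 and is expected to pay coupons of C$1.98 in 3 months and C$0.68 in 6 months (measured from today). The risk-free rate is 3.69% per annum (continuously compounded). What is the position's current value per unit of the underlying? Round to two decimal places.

PV(remaining coupons) I = 1.98·e^(−0.0369·3/12) + 0.68·e^(−0.0369·6/12) = 2.6294
Current forward F = (S − I)·e^(rT) = (110.69 − 2.6294)·e^(0.0369·9/12) = 108.0606 × 1.028062 = 111.0930
Value (long) = (F − K)·e^(−rT) = (111.0930 − 119.93) × 0.972704 = -8.5958
Short position value = −(long value) = C$8.60

C$8.60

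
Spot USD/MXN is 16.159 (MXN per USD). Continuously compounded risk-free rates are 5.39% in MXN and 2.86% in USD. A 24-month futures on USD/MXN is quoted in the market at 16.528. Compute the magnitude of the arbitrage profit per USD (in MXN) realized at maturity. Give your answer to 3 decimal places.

0.470 per USD (in MXN)

Fair futures: F* = S·e^(carry·T), with carry = (r_MXN − r_USD) = 0.0539 − 0.0286 = 0.0253
F* = 16.159 · e^(0.0253 × 24/12) = 16.159 · e^0.050600 = 16.159 × 1.051902 = 16.9977
Market 16.528 < fair 16.9977: forward underpriced → reverse cash-and-carry (short spot, go long the forward).
At maturity, profit = |F_mkt − F*| = |16.528 − 16.9977| = 0.470 per USD (in MXN)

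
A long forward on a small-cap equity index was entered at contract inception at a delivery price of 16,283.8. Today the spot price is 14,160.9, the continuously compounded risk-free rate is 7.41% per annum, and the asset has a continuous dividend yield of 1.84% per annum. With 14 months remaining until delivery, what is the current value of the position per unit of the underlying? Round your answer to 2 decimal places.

Current fair forward for the remaining 14 months: F = S·e^((r − q)·T), (r − q) = 0.0741 − 0.0184 = 0.0557
F = 14160.9 · e^(0.0557 × 14/12) = 14160.9 × 1.06714124 = 15111.6804
Value of long forward = (F − K)·e^(−rT) = (15111.6804 − 16283.8) · e^(−0.0741·14/12)
= -1172.1196 × 0.91718141 = -1075.05

-1075.05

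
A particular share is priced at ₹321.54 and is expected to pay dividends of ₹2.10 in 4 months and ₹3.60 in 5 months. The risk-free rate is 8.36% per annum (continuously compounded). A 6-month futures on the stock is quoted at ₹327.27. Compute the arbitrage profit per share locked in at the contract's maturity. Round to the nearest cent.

PV(dividends) I = 2.10·e^(−0.0836·4/12) + 3.60·e^(−0.0836·5/12) = 5.5190
Fair futures F* = (S − I)·e^(rT) = (321.54 − 5.5190)·e^0.041800 = 316.0210 × 1.042686 = 329.5107
Market ₹327.27 < fair 329.5107: forward underpriced → reverse cash-and-carry (short the stock, invest proceeds at r, pay the dividends, go long the forward).
Profit at T = |F_mkt − F*| = |327.27 − 329.5107| = ₹2.24 per share

₹2.24 per share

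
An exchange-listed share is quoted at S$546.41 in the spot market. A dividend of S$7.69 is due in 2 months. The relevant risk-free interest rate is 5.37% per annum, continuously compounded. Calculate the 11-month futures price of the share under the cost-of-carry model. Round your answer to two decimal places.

S$565.97

PV(dividends) I = 7.69·e^(−0.0537·2/12)
I = 7.6215
F = (S − I)·e^(rT) = (546.41 − 7.6215) · e^(0.0537·11/12)
= 538.7885 · e^0.049225 = 538.7885 × 1.050457 = S$565.97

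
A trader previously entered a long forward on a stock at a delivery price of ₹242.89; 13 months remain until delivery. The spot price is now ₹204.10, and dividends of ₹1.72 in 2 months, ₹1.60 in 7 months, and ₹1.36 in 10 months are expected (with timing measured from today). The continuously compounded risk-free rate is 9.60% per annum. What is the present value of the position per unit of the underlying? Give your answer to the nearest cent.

PV(remaining dividends) I = 1.72·e^(−0.0960·2/12) + 1.60·e^(−0.0960·7/12) + 1.36·e^(−0.0960·10/12) = 4.4610
Current forward F = (S − I)·e^(rT) = (204.10 − 4.4610)·e^(0.0960·13/12) = 199.6390 × 1.109600 = 221.5194
Value (long) = (F − K)·e^(−rT) = (221.5194 − 242.89) × 0.901225 = -19.2597
Value = -₹19.26

-₹19.26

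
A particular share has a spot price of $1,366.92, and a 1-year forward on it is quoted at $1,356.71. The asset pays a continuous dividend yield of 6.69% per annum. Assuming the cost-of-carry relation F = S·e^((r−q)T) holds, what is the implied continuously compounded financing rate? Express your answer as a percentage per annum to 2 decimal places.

From F = S·e^((r−q)T): (r − q) = ln(F/S)/T
ln(1356.71/1366.92) = ln(0.992531) = -0.007497
(r − q) = -0.007497 / (1) = -0.007497
r = ln(F/S)/T + q = -0.007497 + 0.0669 = 0.059403
r = 5.94%

5.94%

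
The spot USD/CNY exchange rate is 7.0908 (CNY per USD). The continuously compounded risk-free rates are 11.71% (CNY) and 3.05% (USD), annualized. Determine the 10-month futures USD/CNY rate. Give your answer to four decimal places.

F = S·e^((r_CNY − r_USD)T) = 7.0908 · e^((0.1171 − 0.0305) × 10/12)
= 7.0908 · e^0.072167 = 7.0908 × 1.074835
F = 7.6214 CNY per USD

7.6214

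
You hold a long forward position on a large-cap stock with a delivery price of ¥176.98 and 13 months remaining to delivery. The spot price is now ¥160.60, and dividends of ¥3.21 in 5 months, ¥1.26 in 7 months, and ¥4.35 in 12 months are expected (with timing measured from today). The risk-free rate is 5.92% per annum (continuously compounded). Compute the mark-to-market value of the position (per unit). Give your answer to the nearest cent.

-¥13.83

PV(remaining dividends) I = 3.21·e^(−0.0592·5/12) + 1.26·e^(−0.0592·7/12) + 4.35·e^(−0.0592·12/12) = 8.4490
Current forward F = (S − I)·e^(rT) = (160.60 − 8.4490)·e^(0.0592·13/12) = 152.1510 × 1.066235 = 162.2287
Value (long) = (F − K)·e^(−rT) = (162.2287 − 176.98) × 0.937880 = -13.8349
Value = -¥13.83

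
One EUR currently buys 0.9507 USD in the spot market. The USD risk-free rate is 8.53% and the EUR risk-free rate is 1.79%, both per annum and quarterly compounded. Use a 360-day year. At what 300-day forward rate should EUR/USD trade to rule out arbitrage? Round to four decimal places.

1.0049

By covered interest parity, F = S · (1+r_USD/4)^(4T) / (1+r_EUR/4)^(4T)
= 0.9507 × 1.072869 / 1.014995 = 0.9507 × 1.057019
F = 1.0049 USD per EUR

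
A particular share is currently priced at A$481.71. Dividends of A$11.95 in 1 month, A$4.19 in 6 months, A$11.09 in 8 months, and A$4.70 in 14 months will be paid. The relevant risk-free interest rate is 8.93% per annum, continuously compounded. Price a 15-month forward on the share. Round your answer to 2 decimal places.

PV(dividends) I = 11.95·e^(−0.0893·1/12) + 4.19·e^(−0.0893·6/12) + 11.09·e^(−0.0893·8/12) + 4.70·e^(−0.0893·14/12)
I = 11.8614 + 4.0070 + 10.4490 + 4.2350 = 30.5524
F = (S − I)·e^(rT) = (481.71 − 30.5524) · e^(0.0893·15/12)
= 451.1576 · e^0.111625 = 451.1576 × 1.118093 = A$504.44

A$504.44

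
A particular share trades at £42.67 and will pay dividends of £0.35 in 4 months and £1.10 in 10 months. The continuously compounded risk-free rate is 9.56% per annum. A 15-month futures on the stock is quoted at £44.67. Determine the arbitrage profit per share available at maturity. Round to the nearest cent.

PV(dividends) I = 0.35·e^(−0.0956·4/12) + 1.10·e^(−0.0956·10/12) = 1.3548
Fair futures F* = (S − I)·e^(rT) = (42.67 − 1.3548)·e^0.119500 = 41.3152 × 1.126933 = 46.5595
Market £44.67 < fair 46.5595: forward underpriced → reverse cash-and-carry (short the stock, invest proceeds at r, pay the dividends, go long the forward).
Profit at T = |F_mkt − F*| = |44.67 − 46.5595| = £1.89 per share

£1.89 per share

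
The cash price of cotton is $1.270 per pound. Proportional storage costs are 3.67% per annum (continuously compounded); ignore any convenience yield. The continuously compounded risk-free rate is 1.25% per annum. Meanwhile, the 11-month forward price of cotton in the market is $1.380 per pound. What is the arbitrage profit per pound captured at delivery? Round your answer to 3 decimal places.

$0.051 per pound

Fair forward: F* = S·e^(carry·T), with carry = (r + u) = 0.0125 + 0.0367 = 0.0492
F* = 1.270 · e^(0.0492 × 11/12) = 1.270 · e^0.045100 = 1.270 × 1.046132 = $1.3286
Market $1.380 > fair $1.3286: forward overpriced → cash-and-carry (buy spot, short the forward).
At maturity, profit = |F_mkt − F*| = |1.380 − 1.3286| = $0.051 per pound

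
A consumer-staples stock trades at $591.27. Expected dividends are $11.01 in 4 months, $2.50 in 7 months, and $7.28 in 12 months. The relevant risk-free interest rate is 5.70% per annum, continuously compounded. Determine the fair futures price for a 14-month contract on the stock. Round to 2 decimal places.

PV(dividends) I = 11.01·e^(−0.0570·4/12) + 2.50·e^(−0.0570·7/12) + 7.28·e^(−0.0570·12/12)
I = 10.8028 + 2.4182 + 6.8766 = 20.0976
F = (S − I)·e^(rT) = (591.27 − 20.0976) · e^(0.0570·14/12)
= 571.1724 · e^0.066500 = 571.1724 × 1.068761 = $610.45

$610.45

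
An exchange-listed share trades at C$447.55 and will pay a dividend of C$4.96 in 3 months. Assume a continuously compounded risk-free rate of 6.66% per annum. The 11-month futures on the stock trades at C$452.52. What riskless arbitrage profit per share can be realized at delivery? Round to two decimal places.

C$18.02 per share

PV(dividends) I = 4.96·e^(−0.0666·3/12) = 4.8781
Fair futures F* = (S − I)·e^(rT) = (447.55 − 4.8781)·e^0.061050 = 442.6719 × 1.062952 = 470.5390
Market C$452.52 < fair 470.5390: forward underpriced → reverse cash-and-carry (short the stock, invest proceeds at r, pay the dividends, go long the forward).
Profit at T = |F_mkt − F*| = |452.52 − 470.5390| = C$18.02 per share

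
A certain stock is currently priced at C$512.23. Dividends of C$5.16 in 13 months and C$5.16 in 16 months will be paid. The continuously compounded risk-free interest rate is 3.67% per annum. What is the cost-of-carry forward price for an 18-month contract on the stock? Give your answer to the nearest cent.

C$530.79

PV(dividends) I = 5.16·e^(−0.0367·13/12) + 5.16·e^(−0.0367·16/12)
I = 4.9589 + 4.9136 = 9.8725
F = (S − I)·e^(rT) = (512.23 − 9.8725) · e^(0.0367·18/12)
= 502.3575 · e^0.055050 = 502.3575 × 1.056593 = C$530.79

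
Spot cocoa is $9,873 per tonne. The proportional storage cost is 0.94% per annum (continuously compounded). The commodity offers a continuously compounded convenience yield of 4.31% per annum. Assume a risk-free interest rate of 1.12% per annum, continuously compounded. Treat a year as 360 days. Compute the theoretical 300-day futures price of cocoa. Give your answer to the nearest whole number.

Net carry = r + u − y = 0.0112 + 0.0094 − 0.0431 = -0.0225
F = S·e^((r+u−y)T) = 9873 · e^(-0.0225 × 300/360) = 9873 · e^-0.018750
= 9873 × 0.981425 = $9,690 per tonne

$9,690 per tonne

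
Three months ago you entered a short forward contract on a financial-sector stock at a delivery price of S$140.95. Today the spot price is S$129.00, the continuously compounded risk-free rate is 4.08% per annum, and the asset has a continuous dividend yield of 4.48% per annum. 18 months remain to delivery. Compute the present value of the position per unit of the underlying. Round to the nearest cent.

S$11.97

Current fair forward for the remaining 18 months: F = S·e^((r − q)·T), (r − q) = 0.0408 − 0.0448 = -0.0040
F = 129.00 · e^(-0.0040 × 18/12) = 129.00 × 0.994018 = 128.2283
Value of long forward = (F − K)·e^(−rT) = (128.2283 − 140.95) · e^(−0.0408·18/12)
= -12.7217 × 0.940635 = -11.97
Short position value = −(long value) = S$11.97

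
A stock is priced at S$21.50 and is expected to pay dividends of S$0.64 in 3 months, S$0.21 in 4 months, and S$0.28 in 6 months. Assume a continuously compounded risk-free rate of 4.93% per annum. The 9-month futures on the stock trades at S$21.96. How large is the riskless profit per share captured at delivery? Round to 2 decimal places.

PV(dividends) I = 0.64·e^(−0.0493·3/12) + 0.21·e^(−0.0493·4/12) + 0.28·e^(−0.0493·6/12) = 1.1119
Fair futures F* = (S − I)·e^(rT) = (21.50 − 1.1119)·e^0.036975 = 20.3881 × 1.037667 = 21.1561
Market S$21.96 > fair 21.1561: forward overpriced → cash-and-carry (borrow at r, buy the stock and collect the dividends, short the forward).
Profit at T = |F_mkt − F*| = |21.96 − 21.1561| = S$0.80 per share

S$0.80 per share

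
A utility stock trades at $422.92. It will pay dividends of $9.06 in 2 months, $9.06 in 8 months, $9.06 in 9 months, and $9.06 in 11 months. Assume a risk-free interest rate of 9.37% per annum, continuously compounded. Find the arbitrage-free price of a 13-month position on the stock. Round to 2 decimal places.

PV(dividends) I = 9.06·e^(−0.0937·2/12) + 9.06·e^(−0.0937·8/12) + 9.06·e^(−0.0937·9/12) + 9.06·e^(−0.0937·11/12)
I = 8.9196 + 8.5114 + 8.4452 + 8.3143 = 34.1905
F = (S − I)·e^(rT) = (422.92 − 34.1905) · e^(0.0937·13/12)
= 388.7295 · e^0.101508 = 388.7295 × 1.106839 = $430.26

$430.26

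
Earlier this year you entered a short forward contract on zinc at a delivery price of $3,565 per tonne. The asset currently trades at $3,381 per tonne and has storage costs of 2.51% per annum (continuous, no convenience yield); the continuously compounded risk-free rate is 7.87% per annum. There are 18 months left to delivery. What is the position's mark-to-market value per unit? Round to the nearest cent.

Current fair forward for the remaining 18 months: F = S·e^((r + u)·T), (r + u) = 0.0787 + 0.0251 = 0.1038
F = 3381 · e^(0.1038 × 18/12) = 3381 × 1.16847561 = 3950.6160
Value of long forward = (F − K)·e^(−rT) = (3950.6160 − 3565) · e^(−0.0787·18/12)
= 385.6160 × 0.88865162 = 342.68
Short position value = −(long value) = -$342.68

-$342.68 per tonne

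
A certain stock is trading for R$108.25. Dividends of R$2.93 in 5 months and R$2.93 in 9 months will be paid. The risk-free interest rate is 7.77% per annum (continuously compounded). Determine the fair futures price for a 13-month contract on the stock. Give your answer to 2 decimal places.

R$111.66

PV(dividends) I = 2.93·e^(−0.0777·5/12) + 2.93·e^(−0.0777·9/12)
I = 2.8367 + 2.7641 = 5.6008
F = (S − I)·e^(rT) = (108.25 − 5.6008) · e^(0.0777·13/12)
= 102.6492 · e^0.084175 = 102.6492 × 1.087819 = R$111.66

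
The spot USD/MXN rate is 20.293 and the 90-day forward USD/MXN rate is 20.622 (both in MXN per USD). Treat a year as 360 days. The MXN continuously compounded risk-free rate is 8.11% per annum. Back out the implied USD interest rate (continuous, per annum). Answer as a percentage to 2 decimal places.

1.68%

F = S·e^((r_MXN − r_USD)T) ⇒ r_USD = r_MXN − ln(F/S)/T
ln(20.622/20.293) = 0.016082; /(90/360) = 0.064328
r_USD = 0.0811 − 0.064328 = 0.016772
r_USD = 1.68%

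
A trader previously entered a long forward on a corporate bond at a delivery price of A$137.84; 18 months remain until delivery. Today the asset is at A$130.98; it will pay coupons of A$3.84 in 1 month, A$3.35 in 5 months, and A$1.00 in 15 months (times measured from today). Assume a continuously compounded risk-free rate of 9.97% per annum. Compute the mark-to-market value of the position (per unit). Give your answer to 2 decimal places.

PV(remaining coupons) I = 3.84·e^(−0.0997·1/12) + 3.35·e^(−0.0997·5/12) + 1.00·e^(−0.0997·15/12) = 7.9047
Current forward F = (S − I)·e^(rT) = (130.98 − 7.9047)·e^(0.0997·18/12) = 123.0753 × 1.161312 = 142.9288
Value (long) = (F − K)·e^(−rT) = (142.9288 − 137.84) × 0.861095 = 4.3819
Value = A$4.38

A$4.38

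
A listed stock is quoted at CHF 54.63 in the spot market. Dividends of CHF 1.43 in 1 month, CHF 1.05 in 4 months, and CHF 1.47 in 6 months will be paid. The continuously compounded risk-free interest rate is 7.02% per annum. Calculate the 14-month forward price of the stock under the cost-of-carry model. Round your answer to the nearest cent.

CHF 55.10

PV(dividends) I = 1.43·e^(−0.0702·1/12) + 1.05·e^(−0.0702·4/12) + 1.47·e^(−0.0702·6/12)
I = 1.4217 + 1.0257 + 1.4193 = 3.8667
F = (S − I)·e^(rT) = (54.63 − 3.8667) · e^(0.0702·14/12)
= 50.7633 · e^0.081900 = 50.7633 × 1.085347 = CHF 55.10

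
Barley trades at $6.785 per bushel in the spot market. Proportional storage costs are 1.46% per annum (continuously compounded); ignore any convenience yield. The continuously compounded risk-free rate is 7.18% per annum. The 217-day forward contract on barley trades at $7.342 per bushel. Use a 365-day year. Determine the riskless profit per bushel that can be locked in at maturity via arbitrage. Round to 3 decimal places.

$0.199 per bushel

Fair forward: F* = S·e^(carry·T), with carry = (r + u) = 0.0718 + 0.0146 = 0.0864
F* = 6.785 · e^(0.0864 × 217/365) = 6.785 · e^0.051367 = 6.785 × 1.052709 = $7.1426
Market $7.342 > fair $7.1426: forward overpriced → cash-and-carry (buy spot, short the forward).
At maturity, profit = |F_mkt − F*| = |7.342 − 7.1426| = $0.199 per bushel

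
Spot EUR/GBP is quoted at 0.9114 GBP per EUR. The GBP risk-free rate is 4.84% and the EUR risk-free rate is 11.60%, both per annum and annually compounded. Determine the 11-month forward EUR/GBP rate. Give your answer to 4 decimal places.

0.8607

By covered interest parity, F = S · (1+r_GBP)^T / (1+r_EUR)^T
= 0.9114 × 1.044279 / 1.105840 = 0.9114 × 0.944331
F = 0.8607 GBP per EUR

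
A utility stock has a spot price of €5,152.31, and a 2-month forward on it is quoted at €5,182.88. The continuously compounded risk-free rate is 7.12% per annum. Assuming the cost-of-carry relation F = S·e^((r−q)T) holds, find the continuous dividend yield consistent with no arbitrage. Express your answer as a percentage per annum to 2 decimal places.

From F = S·e^((r−q)T): (r − q) = ln(F/S)/T
ln(5182.88/5152.31) = ln(1.005933) = 0.005915
(r − q) = 0.005915 / (2/12) = 0.035490
q = r − ln(F/S)/T = 0.0712 − 0.035490 = 0.035710
q = 3.57%

3.57%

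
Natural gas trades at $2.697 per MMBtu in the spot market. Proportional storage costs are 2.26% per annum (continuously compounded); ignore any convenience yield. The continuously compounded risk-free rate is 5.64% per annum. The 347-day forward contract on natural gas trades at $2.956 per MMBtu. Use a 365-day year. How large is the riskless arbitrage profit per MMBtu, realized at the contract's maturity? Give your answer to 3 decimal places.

$0.049 per MMBtu

Fair forward: F* = S·e^(carry·T), with carry = (r + u) = 0.0564 + 0.0226 = 0.0790
F* = 2.697 · e^(0.0790 × 347/365) = 2.697 · e^0.075104 = 2.697 × 1.077996 = $2.9074
Market $2.956 > fair $2.9074: forward overpriced → cash-and-carry (buy spot, short the forward).
At maturity, profit = |F_mkt − F*| = |2.956 − 2.9074| = $0.049 per MMBtu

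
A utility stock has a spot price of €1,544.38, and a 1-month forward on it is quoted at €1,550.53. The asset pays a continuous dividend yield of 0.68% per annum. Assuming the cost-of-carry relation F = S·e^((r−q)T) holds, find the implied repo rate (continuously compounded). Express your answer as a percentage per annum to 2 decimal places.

From F = S·e^((r−q)T): (r − q) = ln(F/S)/T
ln(1550.53/1544.38) = ln(1.003982) = 0.003974
(r − q) = 0.003974 / (1/12) = 0.047688
r = ln(F/S)/T + q = 0.047688 + 0.0068 = 0.054488
r = 5.45%

5.45%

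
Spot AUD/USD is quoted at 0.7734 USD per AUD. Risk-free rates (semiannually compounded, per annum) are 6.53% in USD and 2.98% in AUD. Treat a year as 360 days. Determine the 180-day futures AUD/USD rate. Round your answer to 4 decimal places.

By covered interest parity, F = S · (1+r_USD/2)^(2T) / (1+r_AUD/2)^(2T)
= 0.7734 × 1.032650 / 1.014900 = 0.7734 × 1.017489
F = 0.7869 USD per AUD

0.7869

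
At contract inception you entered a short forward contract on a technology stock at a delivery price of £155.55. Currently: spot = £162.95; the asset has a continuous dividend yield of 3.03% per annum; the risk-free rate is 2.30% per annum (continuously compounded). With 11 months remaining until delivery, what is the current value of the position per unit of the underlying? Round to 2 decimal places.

-£6.18

Current fair forward for the remaining 11 months: F = S·e^((r − q)·T), (r − q) = 0.0230 − 0.0303 = -0.0073
F = 162.95 · e^(-0.0073 × 11/12) = 162.95 × 0.993331 = 161.8633
Value of long forward = (F − K)·e^(−rT) = (161.8633 − 155.55) · e^(−0.0230·11/12)
= 6.3133 × 0.979137 = 6.18
Short position value = −(long value) = -£6.18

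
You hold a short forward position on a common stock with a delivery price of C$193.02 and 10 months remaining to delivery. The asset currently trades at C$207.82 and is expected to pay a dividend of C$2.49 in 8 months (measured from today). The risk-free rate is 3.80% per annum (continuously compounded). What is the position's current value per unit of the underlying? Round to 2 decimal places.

PV(remaining dividends) I = 2.49·e^(−0.0380·8/12) = 2.4277
Current forward F = (S − I)·e^(rT) = (207.82 − 2.4277)·e^(0.0380·10/12) = 205.3923 × 1.032173 = 212.0004
Value (long) = (F − K)·e^(−rT) = (212.0004 − 193.02) × 0.968829 = 18.3888
Short position value = −(long value) = -C$18.39

-C$18.39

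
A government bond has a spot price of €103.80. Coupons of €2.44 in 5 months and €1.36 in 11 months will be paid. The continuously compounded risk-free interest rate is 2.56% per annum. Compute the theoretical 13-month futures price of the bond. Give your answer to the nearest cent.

PV(coupons) I = 2.44·e^(−0.0256·5/12) + 1.36·e^(−0.0256·11/12)
I = 2.4141 + 1.3285 = 3.7426
F = (S − I)·e^(rT) = (103.80 − 3.7426) · e^(0.0256·13/12)
= 100.0574 · e^0.027733 = 100.0574 × 1.028121 = €102.87

€102.87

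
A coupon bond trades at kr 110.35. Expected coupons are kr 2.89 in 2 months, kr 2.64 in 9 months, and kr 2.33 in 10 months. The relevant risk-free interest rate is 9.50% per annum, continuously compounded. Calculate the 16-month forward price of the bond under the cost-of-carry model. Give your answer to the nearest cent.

PV(coupons) I = 2.89·e^(−0.0950·2/12) + 2.64·e^(−0.0950·9/12) + 2.33·e^(−0.0950·10/12)
I = 2.8446 + 2.4584 + 2.1527 = 7.4557
F = (S − I)·e^(rT) = (110.35 − 7.4557) · e^(0.0950·16/12)
= 102.8943 · e^0.126667 = 102.8943 × 1.135039 = kr 116.79

kr 116.79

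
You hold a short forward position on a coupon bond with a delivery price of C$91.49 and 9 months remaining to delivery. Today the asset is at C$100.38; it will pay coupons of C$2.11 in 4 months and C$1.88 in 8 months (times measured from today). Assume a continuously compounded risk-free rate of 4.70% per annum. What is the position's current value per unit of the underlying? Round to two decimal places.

PV(remaining coupons) I = 2.11·e^(−0.0470·4/12) + 1.88·e^(−0.0470·8/12) = 3.8992
Current forward F = (S − I)·e^(rT) = (100.38 − 3.8992)·e^(0.0470·9/12) = 96.4808 × 1.035879 = 99.9424
Value (long) = (F − K)·e^(−rT) = (99.9424 − 91.49) × 0.965364 = 8.1596
Short position value = −(long value) = -C$8.16

-C$8.16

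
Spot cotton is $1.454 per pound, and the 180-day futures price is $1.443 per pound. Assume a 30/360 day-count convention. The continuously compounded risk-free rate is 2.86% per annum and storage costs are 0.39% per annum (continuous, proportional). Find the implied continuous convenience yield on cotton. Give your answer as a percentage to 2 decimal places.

F = S·e^((r+u−y)T) ⇒ (r+u−y) = ln(F/S)/T
ln(1.443/1.454) = -0.007594; /T ⇒ -0.015188
y = r + u − ln(F/S)/T = 0.0286 + 0.0039 + 0.015188 = 0.047688
y = 4.77%

4.77%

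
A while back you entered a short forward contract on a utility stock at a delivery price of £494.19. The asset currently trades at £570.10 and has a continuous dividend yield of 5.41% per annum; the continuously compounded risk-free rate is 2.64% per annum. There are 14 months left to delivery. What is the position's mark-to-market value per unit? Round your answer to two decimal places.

-£56.03

Current fair forward for the remaining 14 months: F = S·e^((r − q)·T), (r − q) = 0.0264 − 0.0541 = -0.0277
F = 570.10 · e^(-0.0277 × 14/12) = 570.10 × 0.968200 = 551.9708
Value of long forward = (F − K)·e^(−rT) = (551.9708 − 494.19) · e^(−0.0264·14/12)
= 57.7808 × 0.969669 = 56.03
Short position value = −(long value) = -£56.03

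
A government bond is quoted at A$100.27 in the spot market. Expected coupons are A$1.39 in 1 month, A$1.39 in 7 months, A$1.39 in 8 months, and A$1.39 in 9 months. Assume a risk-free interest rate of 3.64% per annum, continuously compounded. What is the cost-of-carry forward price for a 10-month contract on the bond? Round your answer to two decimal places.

A$97.73

PV(coupons) I = 1.39·e^(−0.0364·1/12) + 1.39·e^(−0.0364·7/12) + 1.39·e^(−0.0364·8/12) + 1.39·e^(−0.0364·9/12)
I = 1.3858 + 1.3608 + 1.3567 + 1.3526 = 5.4559
F = (S − I)·e^(rT) = (100.27 − 5.4559) · e^(0.0364·10/12)
= 94.8141 · e^0.030333 = 94.8141 × 1.030798 = A$97.73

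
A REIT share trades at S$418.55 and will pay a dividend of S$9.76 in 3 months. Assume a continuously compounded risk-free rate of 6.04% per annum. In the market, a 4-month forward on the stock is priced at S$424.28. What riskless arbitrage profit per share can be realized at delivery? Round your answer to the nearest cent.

PV(dividends) I = 9.76·e^(−0.0604·3/12) = 9.6137
Fair forward F* = (S − I)·e^(rT) = (418.55 − 9.6137)·e^0.020133 = 408.9363 × 1.020337 = 417.2528
Market S$424.28 > fair 417.2528: forward overpriced → cash-and-carry (borrow at r, buy the stock and collect the dividends, short the forward).
Profit at T = |F_mkt − F*| = |424.28 − 417.2528| = S$7.03 per share

S$7.03 per share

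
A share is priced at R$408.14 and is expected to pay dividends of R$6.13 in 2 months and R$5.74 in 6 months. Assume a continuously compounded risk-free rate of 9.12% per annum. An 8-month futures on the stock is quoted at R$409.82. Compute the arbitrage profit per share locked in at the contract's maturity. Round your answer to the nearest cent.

R$11.66 per share

PV(dividends) I = 6.13·e^(−0.0912·2/12) + 5.74·e^(−0.0912·6/12) = 11.5217
Fair futures F* = (S − I)·e^(rT) = (408.14 − 11.5217)·e^0.060800 = 396.6183 × 1.062686 = 421.4807
Market R$409.82 < fair 421.4807: forward underpriced → reverse cash-and-carry (short the stock, invest proceeds at r, pay the dividends, go long the forward).
Profit at T = |F_mkt − F*| = |409.82 − 421.4807| = R$11.66 per share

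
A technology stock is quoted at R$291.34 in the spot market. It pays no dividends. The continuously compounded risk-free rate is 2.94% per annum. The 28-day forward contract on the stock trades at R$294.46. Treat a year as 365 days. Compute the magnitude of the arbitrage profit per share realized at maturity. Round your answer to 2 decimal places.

Fair forward: F* = S·e^(carry·T), with carry = r = 0.0294
F* = 291.34 · e^(0.0294 × 28/365) = 291.34 · e^0.002255 = 291.34 × 1.002258 = R$291.9978
Market R$294.46 > fair R$291.9978: forward overpriced → cash-and-carry (buy spot, short the forward).
At maturity, profit = |F_mkt − F*| = |294.46 − 291.9978| = R$2.46 per share

R$2.46 per share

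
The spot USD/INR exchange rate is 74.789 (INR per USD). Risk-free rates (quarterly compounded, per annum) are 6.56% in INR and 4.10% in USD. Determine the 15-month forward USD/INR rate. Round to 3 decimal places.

By covered interest parity, F = S · (1+r_INR/4)^(4T) / (1+r_USD/4)^(4T)
= 74.789 × 1.084734 / 1.052311 = 74.789 × 1.030811
F = 77.093 INR per USD

77.093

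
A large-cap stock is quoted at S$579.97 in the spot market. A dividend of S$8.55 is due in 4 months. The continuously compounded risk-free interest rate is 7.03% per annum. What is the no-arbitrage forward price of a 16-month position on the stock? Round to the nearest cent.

S$627.79

PV(dividends) I = 8.55·e^(−0.0703·4/12)
I = 8.3520
F = (S − I)·e^(rT) = (579.97 − 8.3520) · e^(0.0703·16/12)
= 571.6180 · e^0.093733 = 571.6180 × 1.098266 = S$627.79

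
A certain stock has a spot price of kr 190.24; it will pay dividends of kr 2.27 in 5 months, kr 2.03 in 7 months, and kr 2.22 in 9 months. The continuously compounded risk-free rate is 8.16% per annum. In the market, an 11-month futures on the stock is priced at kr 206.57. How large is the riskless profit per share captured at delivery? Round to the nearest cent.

PV(dividends) I = 2.27·e^(−0.0816·5/12) + 2.03·e^(−0.0816·7/12) + 2.22·e^(−0.0816·9/12) = 6.2180
Fair futures F* = (S − I)·e^(rT) = (190.24 − 6.2180)·e^0.074800 = 184.0220 × 1.077669 = 198.3148
Market kr 206.57 > fair 198.3148: forward overpriced → cash-and-carry (borrow at r, buy the stock and collect the dividends, short the forward).
Profit at T = |F_mkt − F*| = |206.57 − 198.3148| = kr 8.26 per share

kr 8.26 per share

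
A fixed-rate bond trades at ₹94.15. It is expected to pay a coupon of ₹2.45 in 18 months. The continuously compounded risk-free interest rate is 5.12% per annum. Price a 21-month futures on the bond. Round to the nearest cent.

₹100.49

PV(coupons) I = 2.45·e^(−0.0512·18/12)
I = 2.2689
F = (S − I)·e^(rT) = (94.15 − 2.2689) · e^(0.0512·21/12)
= 91.8811 · e^0.089600 = 91.8811 × 1.093737 = ₹100.49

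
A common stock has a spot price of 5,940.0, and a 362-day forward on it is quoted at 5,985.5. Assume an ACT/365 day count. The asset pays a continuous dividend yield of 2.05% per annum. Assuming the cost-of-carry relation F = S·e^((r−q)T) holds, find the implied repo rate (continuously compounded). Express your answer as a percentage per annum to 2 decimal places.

From F = S·e^((r−q)T): (r − q) = ln(F/S)/T
ln(5985.5/5940.0) = ln(1.007660) = 0.007631
(r − q) = 0.007631 / (362/365) = 0.007694
r = ln(F/S)/T + q = 0.007694 + 0.0205 = 0.028194
r = 2.82%

2.82%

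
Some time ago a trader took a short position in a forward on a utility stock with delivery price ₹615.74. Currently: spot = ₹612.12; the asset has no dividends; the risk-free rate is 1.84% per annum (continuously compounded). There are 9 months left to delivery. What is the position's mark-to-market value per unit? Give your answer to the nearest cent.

Current fair forward for the remaining 9 months: F = S·e^(r·T), r = 0.0184
F = 612.12 · e^(0.0184 × 9/12) = 612.12 × 1.013896 = 620.6260
Value of long forward = (F − K)·e^(−rT) = (620.6260 − 615.74) · e^(−0.0184·9/12)
= 4.8860 × 0.986295 = 4.82
Short position value = −(long value) = -₹4.82

-₹4.82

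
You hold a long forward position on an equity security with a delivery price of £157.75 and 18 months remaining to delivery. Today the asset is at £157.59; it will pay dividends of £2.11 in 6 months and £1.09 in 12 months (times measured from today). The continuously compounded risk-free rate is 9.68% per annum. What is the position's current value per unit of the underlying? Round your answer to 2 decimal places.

£18.16

PV(remaining dividends) I = 2.11·e^(−0.0968·6/12) + 1.09·e^(−0.0968·12/12) = 2.9997
Current forward F = (S − I)·e^(rT) = (157.59 − 2.9997)·e^(0.0968·18/12) = 154.5903 × 1.156271 = 178.7483
Value (long) = (F − K)·e^(−rT) = (178.7483 − 157.75) × 0.864849 = 18.1604
Value = £18.16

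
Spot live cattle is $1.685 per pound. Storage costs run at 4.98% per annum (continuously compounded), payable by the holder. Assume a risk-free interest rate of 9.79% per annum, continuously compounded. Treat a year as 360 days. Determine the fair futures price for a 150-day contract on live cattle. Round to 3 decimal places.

Net carry = r + u − y = 0.0979 + 0.0498 − 0.0000 = 0.1477
F = S·e^((r+u−y)T) = 1.685 · e^(0.1477 × 150/360) = 1.685 · e^0.061542
= 1.685 × 1.063475 = $1.792 per pound

$1.792 per pound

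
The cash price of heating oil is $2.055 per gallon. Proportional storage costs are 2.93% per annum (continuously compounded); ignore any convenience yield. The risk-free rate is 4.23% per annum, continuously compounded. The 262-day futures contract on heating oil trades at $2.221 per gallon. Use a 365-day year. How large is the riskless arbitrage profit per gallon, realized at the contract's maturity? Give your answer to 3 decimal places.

$0.058 per gallon

Fair futures: F* = S·e^(carry·T), with carry = (r + u) = 0.0423 + 0.0293 = 0.0716
F* = 2.055 · e^(0.0716 × 262/365) = 2.055 · e^0.051395 = 2.055 × 1.052739 = $2.1634
Market $2.221 > fair $2.1634: forward overpriced → cash-and-carry (buy spot, short the forward).
At maturity, profit = |F_mkt − F*| = |2.221 − 2.1634| = $0.058 per gallon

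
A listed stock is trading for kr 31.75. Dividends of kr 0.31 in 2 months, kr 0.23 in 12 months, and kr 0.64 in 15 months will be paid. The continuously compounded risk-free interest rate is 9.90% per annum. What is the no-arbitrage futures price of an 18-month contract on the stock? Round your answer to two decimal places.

PV(dividends) I = 0.31·e^(−0.0990·2/12) + 0.23·e^(−0.0990·12/12) + 0.64·e^(−0.0990·15/12)
I = 0.3049 + 0.2083 + 0.5655 = 1.0787
F = (S − I)·e^(rT) = (31.75 − 1.0787) · e^(0.0990·18/12)
= 30.6713 · e^0.148500 = 30.6713 × 1.160093 = kr 35.58

kr 35.58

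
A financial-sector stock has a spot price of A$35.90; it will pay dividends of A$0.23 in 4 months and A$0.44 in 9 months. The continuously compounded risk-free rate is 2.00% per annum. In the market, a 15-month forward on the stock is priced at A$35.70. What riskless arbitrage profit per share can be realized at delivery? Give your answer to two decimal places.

A$0.43 per share

PV(dividends) I = 0.23·e^(−0.0200·4/12) + 0.44·e^(−0.0200·9/12) = 0.6619
Fair forward F* = (S − I)·e^(rT) = (35.90 − 0.6619)·e^0.025000 = 35.2381 × 1.025315 = 36.1302
Market A$35.70 < fair 36.1302: forward underpriced → reverse cash-and-carry (short the stock, invest proceeds at r, pay the dividends, go long the forward).
Profit at T = |F_mkt − F*| = |35.70 − 36.1302| = A$0.43 per share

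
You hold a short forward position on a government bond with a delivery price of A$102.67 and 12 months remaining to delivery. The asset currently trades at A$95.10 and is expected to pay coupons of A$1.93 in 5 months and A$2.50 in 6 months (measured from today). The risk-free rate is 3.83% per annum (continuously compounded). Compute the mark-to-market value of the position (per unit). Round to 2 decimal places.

A$8.06

PV(remaining coupons) I = 1.93·e^(−0.0383·5/12) + 2.50·e^(−0.0383·6/12) = 4.3520
Current forward F = (S − I)·e^(rT) = (95.10 − 4.3520)·e^(0.0383·12/12) = 90.7480 × 1.039043 = 94.2911
Value (long) = (F − K)·e^(−rT) = (94.2911 − 102.67) × 0.962424 = -8.0641
Short position value = −(long value) = A$8.06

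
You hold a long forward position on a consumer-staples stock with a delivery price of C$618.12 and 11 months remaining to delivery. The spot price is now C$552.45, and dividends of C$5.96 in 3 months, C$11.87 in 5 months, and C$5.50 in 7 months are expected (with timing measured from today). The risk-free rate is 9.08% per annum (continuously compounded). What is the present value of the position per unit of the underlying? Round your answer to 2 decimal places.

-C$38.78

PV(remaining dividends) I = 5.96·e^(−0.0908·3/12) + 11.87·e^(−0.0908·5/12) + 5.50·e^(−0.0908·7/12) = 22.4718
Current forward F = (S − I)·e^(rT) = (552.45 − 22.4718)·e^(0.0908·11/12) = 529.9782 × 1.086795 = 575.9777
Value (long) = (F − K)·e^(−rT) = (575.9777 − 618.12) × 0.920136 = -38.7766
Value = -C$38.78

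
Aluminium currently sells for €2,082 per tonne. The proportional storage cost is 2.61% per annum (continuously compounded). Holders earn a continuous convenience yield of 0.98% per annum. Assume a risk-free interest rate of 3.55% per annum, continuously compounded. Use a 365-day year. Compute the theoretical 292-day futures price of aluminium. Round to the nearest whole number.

€2,170 per tonne

Net carry = r + u − y = 0.0355 + 0.0261 − 0.0098 = 0.0518
F = S·e^((r+u−y)T) = 2082 · e^(0.0518 × 292/365) = 2082 · e^0.041440
= 2082 × 1.042311 = €2,170 per tonne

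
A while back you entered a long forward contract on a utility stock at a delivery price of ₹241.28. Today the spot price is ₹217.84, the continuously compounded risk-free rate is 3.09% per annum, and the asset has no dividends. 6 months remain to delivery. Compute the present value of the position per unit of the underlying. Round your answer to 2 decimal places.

-₹19.74

Current fair forward for the remaining 6 months: F = S·e^(r·T), r = 0.0309
F = 217.84 · e^(0.0309 × 6/12) = 217.84 × 1.015570 = 221.2318
Value of long forward = (F − K)·e^(−rT) = (221.2318 − 241.28) · e^(−0.0309·6/12)
= -20.0482 × 0.984669 = -19.74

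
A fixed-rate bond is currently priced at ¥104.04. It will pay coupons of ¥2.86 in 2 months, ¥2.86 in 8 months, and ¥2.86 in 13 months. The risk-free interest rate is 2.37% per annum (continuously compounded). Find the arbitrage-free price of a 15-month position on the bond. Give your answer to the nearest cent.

¥98.46

PV(coupons) I = 2.86·e^(−0.0237·2/12) + 2.86·e^(−0.0237·8/12) + 2.86·e^(−0.0237·13/12)
I = 2.8487 + 2.8152 + 2.7875 = 8.4514
F = (S − I)·e^(rT) = (104.04 − 8.4514) · e^(0.0237·15/12)
= 95.5886 · e^0.029625 = 95.5886 × 1.030068 = ¥98.46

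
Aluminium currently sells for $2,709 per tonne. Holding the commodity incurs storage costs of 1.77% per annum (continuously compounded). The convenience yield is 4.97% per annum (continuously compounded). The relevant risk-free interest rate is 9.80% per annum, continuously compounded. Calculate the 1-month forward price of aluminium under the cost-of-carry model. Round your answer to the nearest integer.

Net carry = r + u − y = 0.0980 + 0.0177 − 0.0497 = 0.0660
F = S·e^((r+u−y)T) = 2709 · e^(0.0660 × 1/12) = 2709 · e^0.005500
= 2709 × 1.005515 = $2,724 per tonne

$2,724 per tonne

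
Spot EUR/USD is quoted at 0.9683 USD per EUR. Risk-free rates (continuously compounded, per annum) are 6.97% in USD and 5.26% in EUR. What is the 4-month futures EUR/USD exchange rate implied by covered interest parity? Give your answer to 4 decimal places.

F = S·e^((r_USD − r_EUR)T) = 0.9683 · e^((0.0697 − 0.0526) × 4/12)
= 0.9683 · e^0.005700 = 0.9683 × 1.005716
F = 0.9738 USD per EUR

0.9738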